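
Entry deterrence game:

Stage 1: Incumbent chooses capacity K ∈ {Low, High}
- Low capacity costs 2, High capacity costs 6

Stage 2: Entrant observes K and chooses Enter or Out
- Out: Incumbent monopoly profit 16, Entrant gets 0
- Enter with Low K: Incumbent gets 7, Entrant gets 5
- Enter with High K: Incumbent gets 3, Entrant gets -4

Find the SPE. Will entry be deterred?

SPE: (High, Enter|Low, Out|High); Entry deterred. Incumbent net profit = 10

Work:
After Low K: Entrant enters (5 > 0)
After High K: Entrant stays out (-4 < 0)
Incumbent: Low → 7−2=5, High → 16−6=10
Incumbent chooses High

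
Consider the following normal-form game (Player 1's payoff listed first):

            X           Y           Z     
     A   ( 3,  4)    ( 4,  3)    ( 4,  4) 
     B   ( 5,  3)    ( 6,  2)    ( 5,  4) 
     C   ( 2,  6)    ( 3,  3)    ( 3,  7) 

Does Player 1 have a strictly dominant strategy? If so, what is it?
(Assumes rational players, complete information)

Yes, Player 1's strictly dominant strategy is B

Work:
A strategy strictly dominates another if it gives a strictly higher payoff against every opponent action. Compare each pair of P1's strategies column-by-column:
  A vs B: [3 vs 5, 4 vs 6, 4 vs 5] → A does not strictly dominate B (column X: 3 ≤ 5)
  A vs C: [3 vs 2, 4 vs 3, 4 vs 3] → A strictly dominates C
  B vs A: [5 vs 3, 6 vs 4, 5 vs 4] → B strictly dominates A
  B vs C: [5 vs 2, 6 vs 3, 5 vs 3] → B strictly dominates C
  C vs A: [2 vs 3, 3 vs 4, 3 vs 4] → C does not strictly dominate A (column X: 2 ≤ 3)
  C vs B: [2 vs 5, 3 vs 6, 3 vs 5] → C does not strictly dominate B (column X: 2 ≤ 5)
B strictly dominates every other strategy → strictly dominant.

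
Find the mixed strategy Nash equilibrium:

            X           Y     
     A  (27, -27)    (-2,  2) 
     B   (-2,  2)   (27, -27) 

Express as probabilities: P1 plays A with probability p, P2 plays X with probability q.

p = 0.5, q = 0.5

Work:
Find probabilities that make opponent indifferent:
P2 chooses q to make P1 indifferent between A and B
P1 chooses p to make P2 indifferent between X and Y
Mixed NE: P1 plays (A: 0.5, B: 0.5), P2 plays (X: 0.5, Y: 0.5)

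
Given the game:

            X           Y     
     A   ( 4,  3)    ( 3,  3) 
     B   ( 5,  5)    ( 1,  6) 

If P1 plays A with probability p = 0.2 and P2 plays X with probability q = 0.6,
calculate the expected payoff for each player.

E[P1] = 3.44, E[P2] = 4.92

Work:
E[P1] = p·q·π₁(A,X) + p·(1-q)·π₁(A,Y) + (1-p)·q·π₁(B,X) + (1-p)·(1-q)·π₁(B,Y)
= 0.2·0.6·4 + 0.2·0.4·3 + 0.8·0.6·5 + 0.8·0.4·1
= 3.44

E[P2] = 4.92 (similar calculation)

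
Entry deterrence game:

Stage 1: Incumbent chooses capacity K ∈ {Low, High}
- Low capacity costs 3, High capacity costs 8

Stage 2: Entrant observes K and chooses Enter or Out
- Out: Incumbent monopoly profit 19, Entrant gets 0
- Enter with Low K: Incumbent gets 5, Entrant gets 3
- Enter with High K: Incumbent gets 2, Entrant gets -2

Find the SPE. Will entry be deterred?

SPE: (High, Enter|Low, Out|High); Entry deterred. Incumbent net profit = 11

Work:
After Low K: Entrant enters (3 > 0)
After High K: Entrant stays out (-2 < 0)
Incumbent: Low → 5−3=2, High → 19−8=11
Incumbent chooses High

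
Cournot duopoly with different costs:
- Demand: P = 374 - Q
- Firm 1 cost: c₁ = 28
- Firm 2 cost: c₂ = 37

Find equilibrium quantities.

q₁* = 118.33, q₂* = 109.33

Work:
Reaction: q₁ = (374 - 28 - q₂)/2
Reaction: q₂ = (374 - 37 - q₁)/2
Solve simultaneously:
q₁* = (374 - 2×28 + 37)/3 = 118.33
q₂* = (374 - 2×37 + 28)/3 = 109.33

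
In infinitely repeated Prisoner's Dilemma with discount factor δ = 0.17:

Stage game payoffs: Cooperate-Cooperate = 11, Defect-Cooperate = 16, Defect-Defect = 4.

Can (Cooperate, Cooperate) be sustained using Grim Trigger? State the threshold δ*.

δ* = 0.4167; since δ = 0.17 < 0.4167, cooperation cannot be sustained

Work:
For Grim Trigger:
Cooperate forever: 11/(1-δ)
Defect then punished: 16 + 4·δ/(1-δ)
Need: 11/(1-δ) ≥ 16 + 4·δ/(1-δ)
Solving: δ ≥ (T-R)/(T-P) = (16-11)/(16-4) = 0.4167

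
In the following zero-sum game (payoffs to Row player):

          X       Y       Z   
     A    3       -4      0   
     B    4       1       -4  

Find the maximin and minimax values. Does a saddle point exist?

Maximin = -4, Minimax = 0, Saddle: False

Work:
Row minimums: [-4, -4] → maximin = -4
Column maximums: [4, 1, 0] → minimax = 0
No saddle point (maximin ≠ minimax). Mixed strategy needed.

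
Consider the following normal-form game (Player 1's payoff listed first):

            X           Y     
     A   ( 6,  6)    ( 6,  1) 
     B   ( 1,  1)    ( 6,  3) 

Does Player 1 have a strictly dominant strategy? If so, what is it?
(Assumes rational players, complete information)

No strictly dominant strategy exists for Player 1

Work:
A strategy strictly dominates another if it gives a strictly higher payoff against every opponent action. Compare each pair of P1's strategies column-by-column:
  A vs B: [6 vs 1, 6 vs 6] → A does not strictly dominate B (column Y: 6 ≤ 6)
  B vs A: [1 vs 6, 6 vs 6] → B does not strictly dominate A (column X: 1 ≤ 6)
No single strategy strictly dominates all others → no strictly dominant strategy.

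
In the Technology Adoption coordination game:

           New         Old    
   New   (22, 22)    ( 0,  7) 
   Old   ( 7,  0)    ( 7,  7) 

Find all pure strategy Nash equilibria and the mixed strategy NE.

Pure NE: (New, New) and (Old, Old); Mixed NE: p = 0.3182, q = 0.3182

Work:
Check pure NE:
(New, New): (22, 22) - no unilateral deviation beneficial
(Old, Old): (7, 7) - no unilateral deviation beneficial
Mixed NE: P1 plays New with p = 0.3182, P2 plays New with q = 0.3182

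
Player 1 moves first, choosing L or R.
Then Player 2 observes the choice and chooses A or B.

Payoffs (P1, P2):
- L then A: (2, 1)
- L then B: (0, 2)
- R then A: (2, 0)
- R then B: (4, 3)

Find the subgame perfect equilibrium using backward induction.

P1 plays R, P2 plays B after L and B after R; Payoff (4, 3)

Work:
Backward induction:
After L: P2 chooses B → P1 gets 0
After R: P2 chooses B → P1 gets 4
P1 chooses R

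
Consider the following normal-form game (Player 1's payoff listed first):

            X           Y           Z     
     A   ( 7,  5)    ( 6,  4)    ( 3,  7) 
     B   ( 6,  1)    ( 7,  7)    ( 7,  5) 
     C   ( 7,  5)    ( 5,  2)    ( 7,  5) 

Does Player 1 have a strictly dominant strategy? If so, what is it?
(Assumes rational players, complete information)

No strictly dominant strategy exists for Player 1

Work:
A strategy strictly dominates another if it gives a strictly higher payoff against every opponent action. Compare each pair of P1's strategies column-by-column:
  A vs B: [7 vs 6, 6 vs 7, 3 vs 7] → A does not strictly dominate B (column Y: 6 ≤ 7)
  A vs C: [7 vs 7, 6 vs 5, 3 vs 7] → A does not strictly dominate C (column X: 7 ≤ 7)
  B vs A: [6 vs 7, 7 vs 6, 7 vs 3] → B does not strictly dominate A (column X: 6 ≤ 7)
  B vs C: [6 vs 7, 7 vs 5, 7 vs 7] → B does not strictly dominate C (column X: 6 ≤ 7)
  C vs A: [7 vs 7, 5 vs 6, 7 vs 3] → C does not strictly dominate A (column X: 7 ≤ 7)
  C vs B: [7 vs 6, 5 vs 7, 7 vs 7] → C does not strictly dominate B (column Y: 5 ≤ 7)
No single strategy strictly dominates all others → no strictly dominant strategy.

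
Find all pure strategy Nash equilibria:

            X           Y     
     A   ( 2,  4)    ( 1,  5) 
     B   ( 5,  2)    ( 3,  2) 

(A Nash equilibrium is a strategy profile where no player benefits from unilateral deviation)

Nash equilibrium: (B, X), (B, Y)

Work:
Best responses:
  P1 vs X: payoffs [2, 5] → best response B (payoff 5)
  P1 vs Y: payoffs [1, 3] → best response B (payoff 3)
  P2 vs A: payoffs [4, 5] → best response Y (payoff 5)
  P2 vs B: payoffs [2, 2] → best response X/Y (payoff 2)
Mutual best responses: (B,X), (B,Y) → Nash equilibria.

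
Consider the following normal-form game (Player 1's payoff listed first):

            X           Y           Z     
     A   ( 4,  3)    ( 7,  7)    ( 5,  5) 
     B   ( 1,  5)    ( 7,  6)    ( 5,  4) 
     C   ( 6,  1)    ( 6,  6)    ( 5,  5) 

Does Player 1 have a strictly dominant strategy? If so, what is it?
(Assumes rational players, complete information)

No strictly dominant strategy exists for Player 1

Work:
A strategy strictly dominates another if it gives a strictly higher payoff against every opponent action. Compare each pair of P1's strategies column-by-column:
  A vs B: [4 vs 1, 7 vs 7, 5 vs 5] → A does not strictly dominate B (column Y: 7 ≤ 7)
  A vs C: [4 vs 6, 7 vs 6, 5 vs 5] → A does not strictly dominate C (column X: 4 ≤ 6)
  B vs A: [1 vs 4, 7 vs 7, 5 vs 5] → B does not strictly dominate A (column X: 1 ≤ 4)
  B vs C: [1 vs 6, 7 vs 6, 5 vs 5] → B does not strictly dominate C (column X: 1 ≤ 6)
  C vs A: [6 vs 4, 6 vs 7, 5 vs 5] → C does not strictly dominate A (column Y: 6 ≤ 7)
  C vs B: [6 vs 1, 6 vs 7, 5 vs 5] → C does not strictly dominate B (column Y: 6 ≤ 7)
No single strategy strictly dominates all others → no strictly dominant strategy.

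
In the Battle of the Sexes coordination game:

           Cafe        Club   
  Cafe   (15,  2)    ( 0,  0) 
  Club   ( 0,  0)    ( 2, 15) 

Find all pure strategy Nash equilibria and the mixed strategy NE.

Pure NE: (Cafe, Cafe) and (Club, Club); Mixed NE: p = 0.8824, q = 0.1176

Work:
Check pure NE:
(Cafe, Cafe): (15, 2) - no unilateral deviation beneficial
(Club, Club): (2, 15) - no unilateral deviation beneficial
Mixed NE: P1 plays Cafe with p = 0.8824, P2 plays Cafe with q = 0.1176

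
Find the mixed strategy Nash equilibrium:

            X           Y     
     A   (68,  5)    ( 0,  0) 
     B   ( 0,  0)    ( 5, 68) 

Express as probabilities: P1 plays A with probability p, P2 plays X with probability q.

p = 0.9315, q = 0.0685

Work:
Find probabilities that make opponent indifferent:
P2 chooses q to make P1 indifferent between A and B
P1 chooses p to make P2 indifferent between X and Y
Mixed NE: P1 plays (A: 0.9315, B: 0.0685), P2 plays (X: 0.0685, Y: 0.9315)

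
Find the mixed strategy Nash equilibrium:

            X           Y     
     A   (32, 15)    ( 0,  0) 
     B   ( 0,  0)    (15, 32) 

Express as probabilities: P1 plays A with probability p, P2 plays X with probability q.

p = 0.6809, q = 0.3191

Work:
Find probabilities that make opponent indifferent:
P2 chooses q to make P1 indifferent between A and B
P1 chooses p to make P2 indifferent between X and Y
Mixed NE: P1 plays (A: 0.6809, B: 0.3191), P2 plays (X: 0.3191, Y: 0.6809)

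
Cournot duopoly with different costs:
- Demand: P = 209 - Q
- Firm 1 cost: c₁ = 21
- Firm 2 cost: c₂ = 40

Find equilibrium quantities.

q₁* = 69.0, q₂* = 50.0

Work:
Reaction: q₁ = (209 - 21 - q₂)/2
Reaction: q₂ = (209 - 40 - q₁)/2
Solve simultaneously:
q₁* = (209 - 2×21 + 40)/3 = 69.0
q₂* = (209 - 2×40 + 21)/3 = 50.0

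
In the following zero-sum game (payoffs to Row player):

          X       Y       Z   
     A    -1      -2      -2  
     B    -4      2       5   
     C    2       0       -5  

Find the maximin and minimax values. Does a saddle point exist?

Maximin = -2, Minimax = 2, Saddle: False

Work:
Row minimums: [-2, -4, -5] → maximin = -2
Column maximums: [2, 2, 5] → minimax = 2
No saddle point (maximin ≠ minimax). Mixed strategy needed.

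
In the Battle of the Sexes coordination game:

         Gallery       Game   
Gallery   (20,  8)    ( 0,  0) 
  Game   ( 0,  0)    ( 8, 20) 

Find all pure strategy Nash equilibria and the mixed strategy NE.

Pure NE: (Gallery, Gallery) and (Game, Game); Mixed NE: p = 0.7143, q = 0.2857

Work:
Check pure NE:
(Gallery, Gallery): (20, 8) - no unilateral deviation beneficial
(Game, Game): (8, 20) - no unilateral deviation beneficial
Mixed NE: P1 plays Gallery with p = 0.7143, P2 plays Gallery with q = 0.2857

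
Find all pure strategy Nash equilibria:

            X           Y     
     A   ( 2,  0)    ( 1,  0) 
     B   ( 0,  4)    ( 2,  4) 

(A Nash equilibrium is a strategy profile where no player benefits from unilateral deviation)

Nash equilibrium: (A, X), (B, Y)

Work:
Best responses:
  P1 vs X: payoffs [2, 0] → best response A (payoff 2)
  P1 vs Y: payoffs [1, 2] → best response B (payoff 2)
  P2 vs A: payoffs [0, 0] → best response X/Y (payoff 0)
  P2 vs B: payoffs [4, 4] → best response X/Y (payoff 4)
Mutual best responses: (A,X), (B,Y) → Nash equilibria.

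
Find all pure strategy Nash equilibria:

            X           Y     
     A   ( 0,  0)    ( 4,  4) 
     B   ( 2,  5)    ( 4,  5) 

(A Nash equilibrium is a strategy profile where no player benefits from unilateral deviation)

Nash equilibrium: (A, Y), (B, X), (B, Y)

Work:
Best responses:
  P1 vs X: payoffs [0, 2] → best response B (payoff 2)
  P1 vs Y: payoffs [4, 4] → best response A/B (payoff 4)
  P2 vs A: payoffs [0, 4] → best response Y (payoff 4)
  P2 vs B: payoffs [5, 5] → best response X/Y (payoff 5)
Mutual best responses: (A,Y), (B,X), (B,Y) → Nash equilibria.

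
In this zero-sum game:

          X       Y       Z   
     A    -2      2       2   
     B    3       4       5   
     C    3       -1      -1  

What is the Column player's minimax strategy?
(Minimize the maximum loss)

Column should play X, value = 3

Work:
Column player minimizes Row's maximum payoff:
Column X: max payoff to Row = 3
Column Y: max payoff to Row = 4
Column Z: max payoff to Row = 5
Minimum is 3, achieved by column X.
Minimax strategy: X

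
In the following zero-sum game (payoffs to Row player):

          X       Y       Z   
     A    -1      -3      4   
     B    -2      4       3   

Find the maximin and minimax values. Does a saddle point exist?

Maximin = -2, Minimax = -1, Saddle: False

Work:
Row minimums: [-3, -2] → maximin = -2
Column maximums: [-1, 4, 4] → minimax = -1
No saddle point (maximin ≠ minimax). Mixed strategy needed.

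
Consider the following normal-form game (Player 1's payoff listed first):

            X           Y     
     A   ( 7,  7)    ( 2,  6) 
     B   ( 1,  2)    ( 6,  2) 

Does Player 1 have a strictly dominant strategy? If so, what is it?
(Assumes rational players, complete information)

No strictly dominant strategy exists for Player 1

Work:
A strategy strictly dominates another if it gives a strictly higher payoff against every opponent action. Compare each pair of P1's strategies column-by-column:
  A vs B: [7 vs 1, 2 vs 6] → A does not strictly dominate B (column Y: 2 ≤ 6)
  B vs A: [1 vs 7, 6 vs 2] → B does not strictly dominate A (column X: 1 ≤ 7)
No single strategy strictly dominates all others → no strictly dominant strategy.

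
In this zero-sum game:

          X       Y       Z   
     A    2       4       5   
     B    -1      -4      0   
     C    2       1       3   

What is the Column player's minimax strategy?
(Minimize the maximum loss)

Column should play X, value = 2

Work:
Column player minimizes Row's maximum payoff:
Column X: max payoff to Row = 2
Column Y: max payoff to Row = 4
Column Z: max payoff to Row = 5
Minimum is 2, achieved by column X.
Minimax strategy: X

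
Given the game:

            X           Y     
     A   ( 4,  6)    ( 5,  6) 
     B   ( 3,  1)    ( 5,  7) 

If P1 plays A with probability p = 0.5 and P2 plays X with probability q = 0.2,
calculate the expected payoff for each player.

E[P1] = 4.7, E[P2] = 5.9

Work:
E[P1] = p·q·π₁(A,X) + p·(1-q)·π₁(A,Y) + (1-p)·q·π₁(B,X) + (1-p)·(1-q)·π₁(B,Y)
= 0.5·0.2·4 + 0.5·0.8·5 + 0.5·0.2·3 + 0.5·0.8·5
= 4.7

E[P2] = 5.9 (similar calculation)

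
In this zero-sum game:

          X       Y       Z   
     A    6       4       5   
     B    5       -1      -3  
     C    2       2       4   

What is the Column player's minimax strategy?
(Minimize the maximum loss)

Column should play Y, value = 4

Work:
Column player minimizes Row's maximum payoff:
Column X: max payoff to Row = 6
Column Y: max payoff to Row = 4
Column Z: max payoff to Row = 5
Minimum is 4, achieved by column Y.
Minimax strategy: Y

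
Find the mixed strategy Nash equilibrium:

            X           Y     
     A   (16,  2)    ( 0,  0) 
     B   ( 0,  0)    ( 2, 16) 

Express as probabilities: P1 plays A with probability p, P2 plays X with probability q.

p = 0.8889, q = 0.1111

Work:
Find probabilities that make opponent indifferent:
P2 chooses q to make P1 indifferent between A and B
P1 chooses p to make P2 indifferent between X and Y
Mixed NE: P1 plays (A: 0.8889, B: 0.1111), P2 plays (X: 0.1111, Y: 0.8889)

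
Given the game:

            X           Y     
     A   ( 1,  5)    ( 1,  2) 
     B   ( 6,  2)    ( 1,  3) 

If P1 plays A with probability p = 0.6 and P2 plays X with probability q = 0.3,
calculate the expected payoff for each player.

E[P1] = 1.6, E[P2] = 2.82

Work:
E[P1] = p·q·π₁(A,X) + p·(1-q)·π₁(A,Y) + (1-p)·q·π₁(B,X) + (1-p)·(1-q)·π₁(B,Y)
= 0.6·0.3·1 + 0.6·0.7·1 + 0.4·0.3·6 + 0.4·0.7·1
= 1.6

E[P2] = 2.82 (similar calculation)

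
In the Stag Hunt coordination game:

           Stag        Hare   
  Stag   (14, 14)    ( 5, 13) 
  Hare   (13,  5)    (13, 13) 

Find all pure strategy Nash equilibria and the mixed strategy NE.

Pure NE: (Stag, Stag) and (Hare, Hare); Mixed NE: p = 0.8889, q = 0.8889

Work:
Check pure NE:
(Stag, Stag): (14, 14) - no unilateral deviation beneficial
(Hare, Hare): (13, 13) - no unilateral deviation beneficial
Mixed NE: P1 plays Stag with p = 0.8889, P2 plays Stag with q = 0.8889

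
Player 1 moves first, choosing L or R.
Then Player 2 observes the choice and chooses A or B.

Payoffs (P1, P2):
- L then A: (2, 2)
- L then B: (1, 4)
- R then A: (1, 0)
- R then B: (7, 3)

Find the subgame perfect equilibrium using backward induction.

P1 plays R, P2 plays B after L and B after R; Payoff (7, 3)

Work:
Backward induction:
After L: P2 chooses B → P1 gets 1
After R: P2 chooses B → P1 gets 7
P1 chooses R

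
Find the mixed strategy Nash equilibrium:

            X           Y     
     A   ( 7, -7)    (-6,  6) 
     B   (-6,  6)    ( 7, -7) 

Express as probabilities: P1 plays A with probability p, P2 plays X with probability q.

p = 0.5, q = 0.5

Work:
Find probabilities that make opponent indifferent:
P2 chooses q to make P1 indifferent between A and B
P1 chooses p to make P2 indifferent between X and Y
Mixed NE: P1 plays (A: 0.5, B: 0.5), P2 plays (X: 0.5, Y: 0.5)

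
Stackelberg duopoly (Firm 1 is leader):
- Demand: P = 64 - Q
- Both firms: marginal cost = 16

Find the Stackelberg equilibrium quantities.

q₁* (leader) = 24.0, q₂* (follower) = 12.0

Work:
Follower's reaction: q₂ = (a - c - q₁)/2
Leader substitutes: π₁ = q₁·(a - q₁ - (a-c-q₁)/2 - c)
FOC: q₁* = (64 - 16)/2 = 24.00
Then: q₂* = (64 - 16 - 24.0)/2 = 12.00
Leader has first-mover advantage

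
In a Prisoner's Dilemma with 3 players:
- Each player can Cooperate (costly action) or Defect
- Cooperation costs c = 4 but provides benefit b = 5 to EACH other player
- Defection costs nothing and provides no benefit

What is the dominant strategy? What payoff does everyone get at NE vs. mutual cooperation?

Dominant: Defect; NE payoff = 0; Coop payoff = 6

Work:
Defect dominates (saves cost c = 4, benefit to others is external)
NE: All defect → everyone gets 0
If all cooperate: each receives (2)×5 - 4 = 6
Social dilemma: 6 > 0 but NE gives 0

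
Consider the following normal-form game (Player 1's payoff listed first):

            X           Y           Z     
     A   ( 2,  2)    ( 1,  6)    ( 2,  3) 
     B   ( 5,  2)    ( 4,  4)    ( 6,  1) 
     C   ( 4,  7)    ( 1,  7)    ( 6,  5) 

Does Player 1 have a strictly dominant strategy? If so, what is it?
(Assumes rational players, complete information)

No strictly dominant strategy exists for Player 1

Work:
A strategy strictly dominates another if it gives a strictly higher payoff against every opponent action. Compare each pair of P1's strategies column-by-column:
  A vs B: [2 vs 5, 1 vs 4, 2 vs 6] → A does not strictly dominate B (column X: 2 ≤ 5)
  A vs C: [2 vs 4, 1 vs 1, 2 vs 6] → A does not strictly dominate C (column X: 2 ≤ 4)
  B vs A: [5 vs 2, 4 vs 1, 6 vs 2] → B strictly dominates A
  B vs C: [5 vs 4, 4 vs 1, 6 vs 6] → B does not strictly dominate C (column Z: 6 ≤ 6)
  C vs A: [4 vs 2, 1 vs 1, 6 vs 2] → C does not strictly dominate A (column Y: 1 ≤ 1)
  C vs B: [4 vs 5, 1 vs 4, 6 vs 6] → C does not strictly dominate B (column X: 4 ≤ 5)
No single strategy strictly dominates all others → no strictly dominant strategy.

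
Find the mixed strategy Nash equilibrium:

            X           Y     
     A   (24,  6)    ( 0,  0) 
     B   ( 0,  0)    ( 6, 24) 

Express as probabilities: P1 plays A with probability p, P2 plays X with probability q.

p = 0.8, q = 0.2

Work:
Find probabilities that make opponent indifferent:
P2 chooses q to make P1 indifferent between A and B
P1 chooses p to make P2 indifferent between X and Y
Mixed NE: P1 plays (A: 0.8, B: 0.2), P2 plays (X: 0.2, Y: 0.8)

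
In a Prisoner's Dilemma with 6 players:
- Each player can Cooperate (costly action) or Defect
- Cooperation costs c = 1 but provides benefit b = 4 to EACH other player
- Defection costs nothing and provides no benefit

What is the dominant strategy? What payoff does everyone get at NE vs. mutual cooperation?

Dominant: Defect; NE payoff = 0; Coop payoff = 19

Work:
Defect dominates (saves cost c = 1, benefit to others is external)
NE: All defect → everyone gets 0
If all cooperate: each receives (5)×4 - 1 = 19
Social dilemma: 19 > 0 but NE gives 0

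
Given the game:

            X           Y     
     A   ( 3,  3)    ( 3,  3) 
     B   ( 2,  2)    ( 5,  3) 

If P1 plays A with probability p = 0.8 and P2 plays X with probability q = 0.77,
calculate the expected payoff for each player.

E[P1] = 2.938, E[P2] = 2.846

Work:
E[P1] = p·q·π₁(A,X) + p·(1-q)·π₁(A,Y) + (1-p)·q·π₁(B,X) + (1-p)·(1-q)·π₁(B,Y)
= 0.8·0.77·3 + 0.8·0.23·3 + 0.2·0.77·2 + 0.2·0.23·5
= 2.938

E[P2] = 2.846 (similar calculation)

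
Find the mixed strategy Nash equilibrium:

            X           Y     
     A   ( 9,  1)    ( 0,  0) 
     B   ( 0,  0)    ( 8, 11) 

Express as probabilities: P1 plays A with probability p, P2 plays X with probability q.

p = 0.9167, q = 0.4706

Work:
Find probabilities that make opponent indifferent:
P2 chooses q to make P1 indifferent between A and B
P1 chooses p to make P2 indifferent between X and Y
Mixed NE: P1 plays (A: 0.9167, B: 0.0833), P2 plays (X: 0.4706, Y: 0.5294)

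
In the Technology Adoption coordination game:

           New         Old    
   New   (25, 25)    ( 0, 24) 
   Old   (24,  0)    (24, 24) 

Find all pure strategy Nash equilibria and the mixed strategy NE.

Pure NE: (New, New) and (Old, Old); Mixed NE: p = 0.96, q = 0.96

Work:
Check pure NE:
(New, New): (25, 25) - no unilateral deviation beneficial
(Old, Old): (24, 24) - no unilateral deviation beneficial
Mixed NE: P1 plays New with p = 0.96, P2 plays New with q = 0.96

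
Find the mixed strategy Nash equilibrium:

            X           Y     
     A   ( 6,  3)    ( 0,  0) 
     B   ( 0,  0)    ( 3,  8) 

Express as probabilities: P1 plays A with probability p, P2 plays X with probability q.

p = 0.7273, q = 0.3333

Work:
Find probabilities that make opponent indifferent:
P2 chooses q to make P1 indifferent between A and B
P1 chooses p to make P2 indifferent between X and Y
Mixed NE: P1 plays (A: 0.7273, B: 0.2727), P2 plays (X: 0.3333, Y: 0.6667)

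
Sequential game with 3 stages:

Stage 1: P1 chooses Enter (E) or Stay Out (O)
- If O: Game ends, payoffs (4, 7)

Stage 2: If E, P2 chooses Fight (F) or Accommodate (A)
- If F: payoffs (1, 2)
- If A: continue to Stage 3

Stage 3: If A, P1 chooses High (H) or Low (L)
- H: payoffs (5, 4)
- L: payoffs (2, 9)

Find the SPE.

SPE: (E, A, H); Outcome (5, 4)

Work:
Stage 3: P1 chooses H (5 vs 2)
Stage 2: P2: F->2, A->4 (anticipating H). Choose A
Stage 1: P1: O->4, E->5 (anticipating A, H). Choose E
SPE path: E -> A -> H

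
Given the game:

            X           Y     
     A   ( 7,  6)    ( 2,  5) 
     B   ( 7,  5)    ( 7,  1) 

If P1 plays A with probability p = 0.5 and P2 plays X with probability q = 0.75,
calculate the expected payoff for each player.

E[P1] = 6.375, E[P2] = 4.875

Work:
E[P1] = p·q·π₁(A,X) + p·(1-q)·π₁(A,Y) + (1-p)·q·π₁(B,X) + (1-p)·(1-q)·π₁(B,Y)
= 0.5·0.75·7 + 0.5·0.25·2 + 0.5·0.75·7 + 0.5·0.25·7
= 6.375

E[P2] = 4.875 (similar calculation)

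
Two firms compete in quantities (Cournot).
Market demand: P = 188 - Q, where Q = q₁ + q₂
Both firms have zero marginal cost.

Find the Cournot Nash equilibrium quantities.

q₁* = q₂* = 62.67; P* = 62.67

Work:
Profit: π_i = P·q_i = (a - q_i - q_j)·q_i
FOC: ∂π_i/∂q_i = a - 2q_i - q_j = 0
Reaction function: q_i = (188 - q_j)/2
Symmetry: q* = 188/3 = 62.67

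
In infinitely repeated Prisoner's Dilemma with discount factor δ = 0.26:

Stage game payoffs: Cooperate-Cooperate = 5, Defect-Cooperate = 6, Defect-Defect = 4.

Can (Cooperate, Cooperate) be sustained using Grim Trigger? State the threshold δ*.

δ* = 0.5; since δ = 0.26 < 0.5, cooperation cannot be sustained

Work:
For Grim Trigger:
Cooperate forever: 5/(1-δ)
Defect then punished: 6 + 4·δ/(1-δ)
Need: 5/(1-δ) ≥ 6 + 4·δ/(1-δ)
Solving: δ ≥ (T-R)/(T-P) = (6-5)/(6-4) = 0.5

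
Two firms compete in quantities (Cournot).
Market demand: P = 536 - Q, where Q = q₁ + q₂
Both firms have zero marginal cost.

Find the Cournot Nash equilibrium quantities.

q₁* = q₂* = 178.67; P* = 178.67

Work:
Profit: π_i = P·q_i = (a - q_i - q_j)·q_i
FOC: ∂π_i/∂q_i = a - 2q_i - q_j = 0
Reaction function: q_i = (536 - q_j)/2
Symmetry: q* = 536/3 = 178.67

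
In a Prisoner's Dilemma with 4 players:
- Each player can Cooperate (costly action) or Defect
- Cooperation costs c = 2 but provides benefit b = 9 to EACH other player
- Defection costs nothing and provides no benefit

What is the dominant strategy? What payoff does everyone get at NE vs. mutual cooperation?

Dominant: Defect; NE payoff = 0; Coop payoff = 25

Work:
Defect dominates (saves cost c = 2, benefit to others is external)
NE: All defect → everyone gets 0
If all cooperate: each receives (3)×9 - 2 = 25
Social dilemma: 25 > 0 but NE gives 0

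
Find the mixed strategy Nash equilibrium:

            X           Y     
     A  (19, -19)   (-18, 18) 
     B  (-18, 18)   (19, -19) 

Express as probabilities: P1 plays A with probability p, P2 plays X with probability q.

p = 0.5, q = 0.5

Work:
Find probabilities that make opponent indifferent:
P2 chooses q to make P1 indifferent between A and B
P1 chooses p to make P2 indifferent between X and Y
Mixed NE: P1 plays (A: 0.5, B: 0.5), P2 plays (X: 0.5, Y: 0.5)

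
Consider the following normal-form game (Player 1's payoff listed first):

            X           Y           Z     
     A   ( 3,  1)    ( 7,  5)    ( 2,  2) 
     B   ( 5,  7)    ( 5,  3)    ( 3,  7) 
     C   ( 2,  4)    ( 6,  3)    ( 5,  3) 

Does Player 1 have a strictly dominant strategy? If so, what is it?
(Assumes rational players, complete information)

No strictly dominant strategy exists for Player 1

Work:
A strategy strictly dominates another if it gives a strictly higher payoff against every opponent action. Compare each pair of P1's strategies column-by-column:
  A vs B: [3 vs 5, 7 vs 5, 2 vs 3] → A does not strictly dominate B (column X: 3 ≤ 5)
  A vs C: [3 vs 2, 7 vs 6, 2 vs 5] → A does not strictly dominate C (column Z: 2 ≤ 5)
  B vs A: [5 vs 3, 5 vs 7, 3 vs 2] → B does not strictly dominate A (column Y: 5 ≤ 7)
  B vs C: [5 vs 2, 5 vs 6, 3 vs 5] → B does not strictly dominate C (column Y: 5 ≤ 6)
  C vs A: [2 vs 3, 6 vs 7, 5 vs 2] → C does not strictly dominate A (column X: 2 ≤ 3)
  C vs B: [2 vs 5, 6 vs 5, 5 vs 3] → C does not strictly dominate B (column X: 2 ≤ 5)
No single strategy strictly dominates all others → no strictly dominant strategy.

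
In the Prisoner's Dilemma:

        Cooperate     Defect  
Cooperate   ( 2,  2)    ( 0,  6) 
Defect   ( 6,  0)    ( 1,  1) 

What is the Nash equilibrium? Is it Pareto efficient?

(Defect, Defect) is NE; not Pareto efficient

Work:
Defect dominates Cooperate for both players:
If P2 cooperates: Defect (6) > Cooperate (2)
If P2 defects: Defect (1) > Cooperate (0)
NE: (Defect, Defect) with payoff (1, 1)
But (Cooperate, Cooperate) = (2, 2) Pareto dominates (1, 1)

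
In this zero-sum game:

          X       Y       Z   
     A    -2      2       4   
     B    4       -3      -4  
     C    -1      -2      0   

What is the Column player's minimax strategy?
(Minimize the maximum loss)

Column should play Y, value = 2

Work:
Column player minimizes Row's maximum payoff:
Column X: max payoff to Row = 4
Column Y: max payoff to Row = 2
Column Z: max payoff to Row = 4
Minimum is 2, achieved by column Y.
Minimax strategy: Y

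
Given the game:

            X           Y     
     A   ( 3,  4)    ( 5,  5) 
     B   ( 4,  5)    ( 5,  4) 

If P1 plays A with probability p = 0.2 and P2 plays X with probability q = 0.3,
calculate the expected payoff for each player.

E[P1] = 4.64, E[P2] = 4.38

Work:
E[P1] = p·q·π₁(A,X) + p·(1-q)·π₁(A,Y) + (1-p)·q·π₁(B,X) + (1-p)·(1-q)·π₁(B,Y)
= 0.2·0.3·3 + 0.2·0.7·5 + 0.8·0.3·4 + 0.8·0.7·5
= 4.64

E[P2] = 4.38 (similar calculation)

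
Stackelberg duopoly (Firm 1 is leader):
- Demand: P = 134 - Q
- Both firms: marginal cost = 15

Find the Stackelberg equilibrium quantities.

q₁* (leader) = 59.5, q₂* (follower) = 29.75

Work:
Follower's reaction: q₂ = (a - c - q₁)/2
Leader substitutes: π₁ = q₁·(a - q₁ - (a-c-q₁)/2 - c)
FOC: q₁* = (134 - 15)/2 = 59.50
Then: q₂* = (134 - 15 - 59.5)/2 = 29.75
Leader has first-mover advantage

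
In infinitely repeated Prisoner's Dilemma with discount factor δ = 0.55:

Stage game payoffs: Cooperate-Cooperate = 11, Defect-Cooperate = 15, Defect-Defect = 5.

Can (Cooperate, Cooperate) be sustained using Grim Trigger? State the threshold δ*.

δ* = 0.4; since δ = 0.55 ≥ 0.4, cooperation can be sustained

Work:
For Grim Trigger:
Cooperate forever: 11/(1-δ)
Defect then punished: 15 + 5·δ/(1-δ)
Need: 11/(1-δ) ≥ 15 + 5·δ/(1-δ)
Solving: δ ≥ (T-R)/(T-P) = (15-11)/(15-5) = 0.4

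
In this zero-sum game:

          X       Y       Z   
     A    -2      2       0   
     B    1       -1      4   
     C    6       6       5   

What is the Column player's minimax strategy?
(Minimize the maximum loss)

Column should play Z, value = 5

Work:
Column player minimizes Row's maximum payoff:
Column X: max payoff to Row = 6
Column Y: max payoff to Row = 6
Column Z: max payoff to Row = 5
Minimum is 5, achieved by column Z.
Minimax strategy: Z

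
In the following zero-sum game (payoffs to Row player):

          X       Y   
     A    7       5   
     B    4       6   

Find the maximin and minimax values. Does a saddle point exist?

Maximin = 5, Minimax = 6, Saddle: False

Work:
Row minimums: [5, 4] → maximin = 5
Column maximums: [7, 6] → minimax = 6
No saddle point (maximin ≠ minimax). Mixed strategy needed.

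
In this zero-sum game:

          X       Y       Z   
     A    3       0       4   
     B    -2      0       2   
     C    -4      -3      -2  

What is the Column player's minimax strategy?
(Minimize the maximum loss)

Column should play Y, value = 0

Work:
Column player minimizes Row's maximum payoff:
Column X: max payoff to Row = 3
Column Y: max payoff to Row = 0
Column Z: max payoff to Row = 4
Minimum is 0, achieved by column Y.
Minimax strategy: Y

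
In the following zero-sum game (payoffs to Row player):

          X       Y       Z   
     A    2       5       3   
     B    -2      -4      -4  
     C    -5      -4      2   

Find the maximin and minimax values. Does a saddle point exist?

Maximin = 2, Minimax = 2, Saddle: True

Work:
Row minimums: [2, -4, -5] → maximin = 2
Column maximums: [2, 5, 3] → minimax = 2
Saddle point exists! Game value = 2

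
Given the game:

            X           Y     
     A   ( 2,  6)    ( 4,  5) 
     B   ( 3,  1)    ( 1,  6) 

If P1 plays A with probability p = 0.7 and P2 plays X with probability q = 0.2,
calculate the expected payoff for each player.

E[P1] = 2.94, E[P2] = 5.14

Work:
E[P1] = p·q·π₁(A,X) + p·(1-q)·π₁(A,Y) + (1-p)·q·π₁(B,X) + (1-p)·(1-q)·π₁(B,Y)
= 0.7·0.2·2 + 0.7·0.8·4 + 0.3·0.2·3 + 0.3·0.8·1
= 2.94

E[P2] = 5.14 (similar calculation)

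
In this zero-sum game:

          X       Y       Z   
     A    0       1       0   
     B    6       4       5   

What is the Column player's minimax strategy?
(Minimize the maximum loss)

Column should play Y, value = 4

Work:
Column player minimizes Row's maximum payoff:
Column X: max payoff to Row = 6
Column Y: max payoff to Row = 4
Column Z: max payoff to Row = 5
Minimum is 4, achieved by column Y.
Minimax strategy: Y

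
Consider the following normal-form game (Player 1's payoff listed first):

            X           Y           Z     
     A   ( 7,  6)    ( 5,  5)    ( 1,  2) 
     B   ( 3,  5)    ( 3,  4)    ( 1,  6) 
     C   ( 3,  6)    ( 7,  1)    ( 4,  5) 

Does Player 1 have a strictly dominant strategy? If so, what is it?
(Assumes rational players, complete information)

No strictly dominant strategy exists for Player 1

Work:
A strategy strictly dominates another if it gives a strictly higher payoff against every opponent action. Compare each pair of P1's strategies column-by-column:
  A vs B: [7 vs 3, 5 vs 3, 1 vs 1] → A does not strictly dominate B (column Z: 1 ≤ 1)
  A vs C: [7 vs 3, 5 vs 7, 1 vs 4] → A does not strictly dominate C (column Y: 5 ≤ 7)
  B vs A: [3 vs 7, 3 vs 5, 1 vs 1] → B does not strictly dominate A (column X: 3 ≤ 7)
  B vs C: [3 vs 3, 3 vs 7, 1 vs 4] → B does not strictly dominate C (column X: 3 ≤ 3)
  C vs A: [3 vs 7, 7 vs 5, 4 vs 1] → C does not strictly dominate A (column X: 3 ≤ 7)
  C vs B: [3 vs 3, 7 vs 3, 4 vs 1] → C does not strictly dominate B (column X: 3 ≤ 3)
No single strategy strictly dominates all others → no strictly dominant strategy.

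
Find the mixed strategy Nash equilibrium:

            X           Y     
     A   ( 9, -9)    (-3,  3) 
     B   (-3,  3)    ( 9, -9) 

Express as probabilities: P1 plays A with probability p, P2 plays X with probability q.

p = 0.5, q = 0.5

Work:
Find probabilities that make opponent indifferent:
P2 chooses q to make P1 indifferent between A and B
P1 chooses p to make P2 indifferent between X and Y
Mixed NE: P1 plays (A: 0.5, B: 0.5), P2 plays (X: 0.5, Y: 0.5)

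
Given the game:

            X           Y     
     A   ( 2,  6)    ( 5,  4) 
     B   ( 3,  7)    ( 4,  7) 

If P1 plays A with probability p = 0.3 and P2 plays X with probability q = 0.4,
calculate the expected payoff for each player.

E[P1] = 3.66, E[P2] = 6.34

Work:
E[P1] = p·q·π₁(A,X) + p·(1-q)·π₁(A,Y) + (1-p)·q·π₁(B,X) + (1-p)·(1-q)·π₁(B,Y)
= 0.3·0.4·2 + 0.3·0.6·5 + 0.7·0.4·3 + 0.7·0.6·4
= 3.66

E[P2] = 6.34 (similar calculation)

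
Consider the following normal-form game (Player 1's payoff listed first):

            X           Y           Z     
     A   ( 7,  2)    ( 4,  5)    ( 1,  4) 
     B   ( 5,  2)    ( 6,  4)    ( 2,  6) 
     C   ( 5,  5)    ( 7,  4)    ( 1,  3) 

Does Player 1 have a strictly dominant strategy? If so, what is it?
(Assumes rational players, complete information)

No strictly dominant strategy exists for Player 1

Work:
A strategy strictly dominates another if it gives a strictly higher payoff against every opponent action. Compare each pair of P1's strategies column-by-column:
  A vs B: [7 vs 5, 4 vs 6, 1 vs 2] → A does not strictly dominate B (column Y: 4 ≤ 6)
  A vs C: [7 vs 5, 4 vs 7, 1 vs 1] → A does not strictly dominate C (column Y: 4 ≤ 7)
  B vs A: [5 vs 7, 6 vs 4, 2 vs 1] → B does not strictly dominate A (column X: 5 ≤ 7)
  B vs C: [5 vs 5, 6 vs 7, 2 vs 1] → B does not strictly dominate C (column X: 5 ≤ 5)
  C vs A: [5 vs 7, 7 vs 4, 1 vs 1] → C does not strictly dominate A (column X: 5 ≤ 7)
  C vs B: [5 vs 5, 7 vs 6, 1 vs 2] → C does not strictly dominate B (column X: 5 ≤ 5)
No single strategy strictly dominates all others → no strictly dominant strategy.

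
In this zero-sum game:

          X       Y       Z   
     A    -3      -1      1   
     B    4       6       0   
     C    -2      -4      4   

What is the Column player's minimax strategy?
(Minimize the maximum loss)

Column should play X or Z (all achieve the minimum), value = 4

Work:
Column player minimizes Row's maximum payoff:
Column X: max payoff to Row = 4
Column Y: max payoff to Row = 6
Column Z: max payoff to Row = 4
Minimum is 4, achieved by columns X, Z (tied).
Each of X or Z is a minimax strategy.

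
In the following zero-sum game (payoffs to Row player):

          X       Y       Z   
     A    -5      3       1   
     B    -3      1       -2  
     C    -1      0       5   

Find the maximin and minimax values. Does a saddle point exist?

Maximin = -1, Minimax = -1, Saddle: True

Work:
Row minimums: [-5, -3, -1] → maximin = -1
Column maximums: [-1, 3, 5] → minimax = -1
Saddle point exists! Game value = -1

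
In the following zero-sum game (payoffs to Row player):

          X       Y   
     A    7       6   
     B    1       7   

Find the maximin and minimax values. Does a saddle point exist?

Maximin = 6, Minimax = 7, Saddle: False

Work:
Row minimums: [6, 1] → maximin = 6
Column maximums: [7, 7] → minimax = 7
No saddle point (maximin ≠ minimax). Mixed strategy needed.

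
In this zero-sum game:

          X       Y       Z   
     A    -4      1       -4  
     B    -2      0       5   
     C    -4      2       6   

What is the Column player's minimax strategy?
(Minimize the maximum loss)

Column should play X, value = -2

Work:
Column player minimizes Row's maximum payoff:
Column X: max payoff to Row = -2
Column Y: max payoff to Row = 2
Column Z: max payoff to Row = 6
Minimum is -2, achieved by column X.
Minimax strategy: X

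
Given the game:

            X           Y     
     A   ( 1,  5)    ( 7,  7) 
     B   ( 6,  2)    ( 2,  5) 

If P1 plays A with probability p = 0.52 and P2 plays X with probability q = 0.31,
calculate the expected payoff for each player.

E[P1] = 4.228, E[P2] = 5.2712

Work:
E[P1] = p·q·π₁(A,X) + p·(1-q)·π₁(A,Y) + (1-p)·q·π₁(B,X) + (1-p)·(1-q)·π₁(B,Y)
= 0.52·0.31·1 + 0.52·0.69·7 + 0.48·0.31·6 + 0.48·0.69·2
= 4.228

E[P2] = 5.2712 (similar calculation)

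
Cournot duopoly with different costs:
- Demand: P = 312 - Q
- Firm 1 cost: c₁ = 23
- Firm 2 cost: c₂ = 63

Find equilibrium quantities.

q₁* = 109.67, q₂* = 69.67

Work:
Reaction: q₁ = (312 - 23 - q₂)/2
Reaction: q₂ = (312 - 63 - q₁)/2
Solve simultaneously:
q₁* = (312 - 2×23 + 63)/3 = 109.67
q₂* = (312 - 2×63 + 23)/3 = 69.67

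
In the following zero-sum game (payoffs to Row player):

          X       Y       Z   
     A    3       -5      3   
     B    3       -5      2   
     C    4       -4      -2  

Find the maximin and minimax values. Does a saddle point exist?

Maximin = -4, Minimax = -4, Saddle: True

Work:
Row minimums: [-5, -5, -4] → maximin = -4
Column maximums: [4, -4, 3] → minimax = -4
Saddle point exists! Game value = -4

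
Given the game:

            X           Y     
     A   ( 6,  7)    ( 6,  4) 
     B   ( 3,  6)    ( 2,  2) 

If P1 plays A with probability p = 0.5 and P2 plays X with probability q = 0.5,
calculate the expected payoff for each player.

E[P1] = 4.25, E[P2] = 4.75

Work:
E[P1] = p·q·π₁(A,X) + p·(1-q)·π₁(A,Y) + (1-p)·q·π₁(B,X) + (1-p)·(1-q)·π₁(B,Y)
= 0.5·0.5·6 + 0.5·0.5·6 + 0.5·0.5·3 + 0.5·0.5·2
= 4.25

E[P2] = 4.75 (similar calculation)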